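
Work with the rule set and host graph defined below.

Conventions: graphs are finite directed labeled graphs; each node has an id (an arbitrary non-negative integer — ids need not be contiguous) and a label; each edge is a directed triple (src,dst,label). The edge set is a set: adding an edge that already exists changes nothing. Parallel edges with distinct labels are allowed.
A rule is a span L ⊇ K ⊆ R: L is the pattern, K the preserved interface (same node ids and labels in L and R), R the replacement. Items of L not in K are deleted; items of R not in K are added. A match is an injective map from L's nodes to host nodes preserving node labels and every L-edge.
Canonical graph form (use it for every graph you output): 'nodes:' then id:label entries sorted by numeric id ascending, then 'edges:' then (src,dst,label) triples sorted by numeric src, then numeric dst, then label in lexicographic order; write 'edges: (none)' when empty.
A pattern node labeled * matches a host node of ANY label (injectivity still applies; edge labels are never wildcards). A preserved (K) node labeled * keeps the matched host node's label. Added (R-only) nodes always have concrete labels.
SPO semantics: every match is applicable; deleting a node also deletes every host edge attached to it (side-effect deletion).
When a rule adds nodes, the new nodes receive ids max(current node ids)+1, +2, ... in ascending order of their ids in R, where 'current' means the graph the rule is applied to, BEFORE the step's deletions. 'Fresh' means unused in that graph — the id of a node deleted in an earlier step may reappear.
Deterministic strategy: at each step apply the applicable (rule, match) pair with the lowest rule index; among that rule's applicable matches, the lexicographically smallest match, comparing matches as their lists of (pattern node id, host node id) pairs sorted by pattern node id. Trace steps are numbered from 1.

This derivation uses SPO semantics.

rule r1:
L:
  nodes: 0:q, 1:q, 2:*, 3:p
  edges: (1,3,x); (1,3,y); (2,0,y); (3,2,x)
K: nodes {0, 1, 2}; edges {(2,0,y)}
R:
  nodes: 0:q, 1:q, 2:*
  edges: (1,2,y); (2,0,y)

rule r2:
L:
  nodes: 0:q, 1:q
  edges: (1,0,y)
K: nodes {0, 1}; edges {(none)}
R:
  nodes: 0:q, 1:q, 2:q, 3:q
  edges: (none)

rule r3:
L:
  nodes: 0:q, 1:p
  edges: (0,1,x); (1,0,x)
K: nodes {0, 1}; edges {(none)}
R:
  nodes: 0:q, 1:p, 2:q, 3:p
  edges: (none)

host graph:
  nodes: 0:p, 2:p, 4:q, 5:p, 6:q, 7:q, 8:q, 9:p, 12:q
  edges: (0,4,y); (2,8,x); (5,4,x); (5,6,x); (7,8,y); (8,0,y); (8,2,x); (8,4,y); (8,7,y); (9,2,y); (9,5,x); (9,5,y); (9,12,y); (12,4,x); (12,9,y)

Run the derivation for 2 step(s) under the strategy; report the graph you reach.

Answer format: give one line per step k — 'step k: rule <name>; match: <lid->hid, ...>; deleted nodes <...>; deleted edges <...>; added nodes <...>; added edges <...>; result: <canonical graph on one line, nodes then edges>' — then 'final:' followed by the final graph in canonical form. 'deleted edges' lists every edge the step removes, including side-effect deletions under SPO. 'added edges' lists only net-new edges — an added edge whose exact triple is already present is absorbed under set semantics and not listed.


step 1: rule r2; match: 0->4, 1->8; deleted nodes (none); deleted edges (8,4,y); added nodes 13, 14; added edges (none); result: nodes: 0:p, 2:p, 4:q, 5:p, 6:q, 7:q, 8:q, 9:p, 12:q, 13:q, 14:q edges: (0,4,y); (2,8,x); (5,4,x); (5,6,x); (7,8,y); (8,0,y); (8,2,x); (8,7,y); (9,2,y); (9,5,x); (9,5,y); (9,12,y); (12,4,x); (12,9,y)
step 2: rule r2; match: 0->7, 1->8; deleted nodes (none); deleted edges (8,7,y); added nodes 15, 16; added edges (none); result: nodes: 0:p, 2:p, 4:q, 5:p, 6:q, 7:q, 8:q, 9:p, 12:q, 13:q, 14:q, 15:q, 16:q edges: (0,4,y); (2,8,x); (5,4,x); (5,6,x); (7,8,y); (8,0,y); (8,2,x); (9,2,y); (9,5,x); (9,5,y); (9,12,y); (12,4,x); (12,9,y)
final:
nodes: 0:p, 2:p, 4:q, 5:p, 6:q, 7:q, 8:q, 9:p, 12:q, 13:q, 14:q, 15:q, 16:q
edges: (0,4,y); (2,8,x); (5,4,x); (5,6,x); (7,8,y); (8,0,y); (8,2,x); (9,2,y); (9,5,x); (9,5,y); (9,12,y); (12,4,x); (12,9,y)


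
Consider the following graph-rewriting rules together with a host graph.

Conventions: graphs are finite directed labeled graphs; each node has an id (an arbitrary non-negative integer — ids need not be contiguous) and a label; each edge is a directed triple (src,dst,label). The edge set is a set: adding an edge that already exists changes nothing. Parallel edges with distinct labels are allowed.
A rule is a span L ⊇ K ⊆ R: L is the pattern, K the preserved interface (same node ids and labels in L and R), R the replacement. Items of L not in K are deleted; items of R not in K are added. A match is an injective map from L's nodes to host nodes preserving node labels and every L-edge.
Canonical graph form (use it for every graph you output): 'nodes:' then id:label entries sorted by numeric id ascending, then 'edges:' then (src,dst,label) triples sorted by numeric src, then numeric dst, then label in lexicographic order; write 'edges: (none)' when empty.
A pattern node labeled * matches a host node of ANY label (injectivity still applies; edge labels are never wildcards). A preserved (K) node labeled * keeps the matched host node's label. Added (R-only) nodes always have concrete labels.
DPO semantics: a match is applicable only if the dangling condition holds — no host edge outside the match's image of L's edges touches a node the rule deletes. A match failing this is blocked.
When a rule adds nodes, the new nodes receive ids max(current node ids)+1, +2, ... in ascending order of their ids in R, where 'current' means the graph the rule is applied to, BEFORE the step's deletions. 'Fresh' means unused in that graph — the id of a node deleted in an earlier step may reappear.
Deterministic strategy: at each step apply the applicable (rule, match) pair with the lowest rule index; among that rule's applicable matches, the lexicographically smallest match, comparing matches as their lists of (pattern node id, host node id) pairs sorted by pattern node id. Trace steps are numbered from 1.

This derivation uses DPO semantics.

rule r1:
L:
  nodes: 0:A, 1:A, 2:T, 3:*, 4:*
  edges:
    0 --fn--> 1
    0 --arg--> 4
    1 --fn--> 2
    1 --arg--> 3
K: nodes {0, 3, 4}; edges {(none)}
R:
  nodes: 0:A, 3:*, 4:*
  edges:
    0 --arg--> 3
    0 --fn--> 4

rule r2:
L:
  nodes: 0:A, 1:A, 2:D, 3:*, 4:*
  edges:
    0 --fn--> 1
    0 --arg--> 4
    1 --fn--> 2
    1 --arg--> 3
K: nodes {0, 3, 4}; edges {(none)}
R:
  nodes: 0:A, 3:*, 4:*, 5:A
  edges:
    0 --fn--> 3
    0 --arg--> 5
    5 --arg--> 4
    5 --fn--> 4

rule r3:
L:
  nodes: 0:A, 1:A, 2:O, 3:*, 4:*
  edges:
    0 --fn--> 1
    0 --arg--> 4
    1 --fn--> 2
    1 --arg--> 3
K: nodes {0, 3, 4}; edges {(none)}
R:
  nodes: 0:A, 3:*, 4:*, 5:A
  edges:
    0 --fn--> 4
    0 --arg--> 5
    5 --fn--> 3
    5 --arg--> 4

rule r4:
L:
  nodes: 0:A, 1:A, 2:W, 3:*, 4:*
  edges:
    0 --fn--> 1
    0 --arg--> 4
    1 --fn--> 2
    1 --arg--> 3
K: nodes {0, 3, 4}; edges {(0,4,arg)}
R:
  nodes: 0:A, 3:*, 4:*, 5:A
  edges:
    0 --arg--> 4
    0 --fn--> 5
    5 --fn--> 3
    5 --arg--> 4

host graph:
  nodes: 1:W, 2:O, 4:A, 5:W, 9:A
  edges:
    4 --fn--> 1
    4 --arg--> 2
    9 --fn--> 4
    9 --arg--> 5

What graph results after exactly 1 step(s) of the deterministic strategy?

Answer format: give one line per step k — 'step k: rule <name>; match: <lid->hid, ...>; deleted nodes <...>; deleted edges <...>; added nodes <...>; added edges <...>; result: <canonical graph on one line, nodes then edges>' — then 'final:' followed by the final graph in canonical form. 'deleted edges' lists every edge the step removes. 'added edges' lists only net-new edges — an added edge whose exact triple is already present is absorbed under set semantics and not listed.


step 1: rule r4; match: 0->9, 1->4, 2->1, 3->2, 4->5; deleted nodes 1, 4; deleted edges (4,1,fn); (4,2,arg); (9,4,fn); added nodes 10; added edges (9,10,fn); (10,2,fn); (10,5,arg); result: nodes: 2:O, 5:W, 9:A, 10:A edges: (9,5,arg); (9,10,fn); (10,2,fn); (10,5,arg)
final:
nodes: 2:O, 5:W, 9:A, 10:A
edges: (9,5,arg); (9,10,fn); (10,2,fn); (10,5,arg)


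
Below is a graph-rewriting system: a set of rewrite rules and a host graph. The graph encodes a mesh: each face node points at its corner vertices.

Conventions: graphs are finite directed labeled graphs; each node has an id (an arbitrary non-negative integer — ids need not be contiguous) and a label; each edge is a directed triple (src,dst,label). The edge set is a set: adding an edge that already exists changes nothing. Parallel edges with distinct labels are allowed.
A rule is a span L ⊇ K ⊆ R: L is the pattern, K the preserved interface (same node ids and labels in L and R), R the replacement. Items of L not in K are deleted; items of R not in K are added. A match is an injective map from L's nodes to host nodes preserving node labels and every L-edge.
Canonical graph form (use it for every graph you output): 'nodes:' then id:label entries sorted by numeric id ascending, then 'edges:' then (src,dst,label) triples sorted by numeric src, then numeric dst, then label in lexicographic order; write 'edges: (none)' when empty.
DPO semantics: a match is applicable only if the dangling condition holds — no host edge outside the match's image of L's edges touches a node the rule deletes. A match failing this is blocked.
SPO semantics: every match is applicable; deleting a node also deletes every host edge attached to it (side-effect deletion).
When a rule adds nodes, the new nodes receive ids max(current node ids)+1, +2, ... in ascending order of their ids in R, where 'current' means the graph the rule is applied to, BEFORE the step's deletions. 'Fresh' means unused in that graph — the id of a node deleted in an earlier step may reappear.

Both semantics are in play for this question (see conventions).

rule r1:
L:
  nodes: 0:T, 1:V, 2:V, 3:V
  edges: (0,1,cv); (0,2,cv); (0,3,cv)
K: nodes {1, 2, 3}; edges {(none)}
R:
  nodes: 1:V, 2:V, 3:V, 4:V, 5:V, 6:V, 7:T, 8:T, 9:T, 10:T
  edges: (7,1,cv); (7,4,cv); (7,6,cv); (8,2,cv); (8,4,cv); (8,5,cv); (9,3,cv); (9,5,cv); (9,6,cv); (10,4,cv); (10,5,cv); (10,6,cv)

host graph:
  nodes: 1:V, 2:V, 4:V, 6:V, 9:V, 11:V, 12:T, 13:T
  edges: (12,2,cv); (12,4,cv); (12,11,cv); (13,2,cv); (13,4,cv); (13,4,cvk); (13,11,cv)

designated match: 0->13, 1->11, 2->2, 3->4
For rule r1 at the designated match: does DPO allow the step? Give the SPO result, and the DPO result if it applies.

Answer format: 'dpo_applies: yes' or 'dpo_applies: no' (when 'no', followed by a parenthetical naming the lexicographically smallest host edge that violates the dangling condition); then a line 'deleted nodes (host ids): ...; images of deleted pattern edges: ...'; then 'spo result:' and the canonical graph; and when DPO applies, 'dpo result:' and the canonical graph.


dpo_applies: no
(the rule deletes node 13, which keeps host edge (13,4,cvk) outside the match image — the dangling condition fails, DPO blocks; SPO proceeds and side-deletes such edges)
deleted nodes (host ids): 13; images of deleted pattern edges: (13,2,cv); (13,4,cv); (13,11,cv)
spo result:
nodes: 1:V, 2:V, 4:V, 6:V, 9:V, 11:V, 12:T, 14:V, 15:V, 16:V, 17:T, 18:T, 19:T, 20:T
edges: (12,2,cv); (12,4,cv); (12,11,cv); (17,11,cv); (17,14,cv); (17,16,cv); (18,2,cv); (18,14,cv); (18,15,cv); (19,4,cv); (19,15,cv); (19,16,cv); (20,14,cv); (20,15,cv); (20,16,cv)


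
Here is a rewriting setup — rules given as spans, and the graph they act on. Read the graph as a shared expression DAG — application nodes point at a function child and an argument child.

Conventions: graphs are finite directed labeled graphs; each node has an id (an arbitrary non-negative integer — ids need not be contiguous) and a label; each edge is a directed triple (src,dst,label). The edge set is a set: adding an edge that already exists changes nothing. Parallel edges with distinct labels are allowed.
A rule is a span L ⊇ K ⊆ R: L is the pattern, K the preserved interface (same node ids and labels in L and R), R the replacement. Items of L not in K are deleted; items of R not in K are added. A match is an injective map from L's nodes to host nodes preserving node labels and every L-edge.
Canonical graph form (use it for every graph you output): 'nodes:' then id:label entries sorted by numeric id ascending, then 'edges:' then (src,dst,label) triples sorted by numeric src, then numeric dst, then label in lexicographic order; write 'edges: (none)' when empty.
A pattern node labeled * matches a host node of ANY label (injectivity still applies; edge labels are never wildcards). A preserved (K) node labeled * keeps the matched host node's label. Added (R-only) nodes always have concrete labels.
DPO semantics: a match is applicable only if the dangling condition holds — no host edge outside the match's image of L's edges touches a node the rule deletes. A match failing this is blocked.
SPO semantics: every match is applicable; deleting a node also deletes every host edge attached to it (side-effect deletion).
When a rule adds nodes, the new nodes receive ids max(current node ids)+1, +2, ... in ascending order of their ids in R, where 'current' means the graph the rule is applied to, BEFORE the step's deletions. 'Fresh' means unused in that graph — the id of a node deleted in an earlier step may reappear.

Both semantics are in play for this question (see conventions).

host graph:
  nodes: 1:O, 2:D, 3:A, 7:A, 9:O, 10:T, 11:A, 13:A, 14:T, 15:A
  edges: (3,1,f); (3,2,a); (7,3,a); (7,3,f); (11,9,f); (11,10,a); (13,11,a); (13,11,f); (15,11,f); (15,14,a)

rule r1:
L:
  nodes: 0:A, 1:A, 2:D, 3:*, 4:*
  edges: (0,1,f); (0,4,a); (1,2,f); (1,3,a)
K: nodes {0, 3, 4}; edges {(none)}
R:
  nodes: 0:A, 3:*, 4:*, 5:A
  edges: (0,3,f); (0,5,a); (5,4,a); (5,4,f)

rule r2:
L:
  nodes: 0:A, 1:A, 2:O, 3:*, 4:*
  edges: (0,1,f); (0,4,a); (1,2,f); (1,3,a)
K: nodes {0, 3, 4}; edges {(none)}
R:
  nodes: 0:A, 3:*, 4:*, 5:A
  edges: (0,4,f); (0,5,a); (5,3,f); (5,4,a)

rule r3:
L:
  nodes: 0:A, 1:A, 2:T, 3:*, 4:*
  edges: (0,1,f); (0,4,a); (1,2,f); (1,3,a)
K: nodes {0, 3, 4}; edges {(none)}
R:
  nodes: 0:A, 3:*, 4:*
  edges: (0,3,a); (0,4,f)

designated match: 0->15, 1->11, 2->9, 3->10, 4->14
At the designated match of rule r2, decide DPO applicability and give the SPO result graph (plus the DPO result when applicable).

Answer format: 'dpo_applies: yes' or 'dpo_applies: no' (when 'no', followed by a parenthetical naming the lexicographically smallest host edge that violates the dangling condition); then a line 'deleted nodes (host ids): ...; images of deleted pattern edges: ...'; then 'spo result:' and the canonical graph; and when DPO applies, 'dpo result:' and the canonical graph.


dpo_applies: no
(the rule deletes node 11, which keeps host edge (13,11,a) outside the match image — the dangling condition fails, DPO blocks; SPO proceeds and side-deletes such edges)
deleted nodes (host ids): 9, 11; images of deleted pattern edges: (11,9,f); (11,10,a); (15,11,f); (15,14,a)
spo result:
nodes: 1:O, 2:D, 3:A, 7:A, 10:T, 13:A, 14:T, 15:A, 16:A
edges: (3,1,f); (3,2,a); (7,3,a); (7,3,f); (15,14,f); (15,16,a); (16,10,f); (16,14,a)


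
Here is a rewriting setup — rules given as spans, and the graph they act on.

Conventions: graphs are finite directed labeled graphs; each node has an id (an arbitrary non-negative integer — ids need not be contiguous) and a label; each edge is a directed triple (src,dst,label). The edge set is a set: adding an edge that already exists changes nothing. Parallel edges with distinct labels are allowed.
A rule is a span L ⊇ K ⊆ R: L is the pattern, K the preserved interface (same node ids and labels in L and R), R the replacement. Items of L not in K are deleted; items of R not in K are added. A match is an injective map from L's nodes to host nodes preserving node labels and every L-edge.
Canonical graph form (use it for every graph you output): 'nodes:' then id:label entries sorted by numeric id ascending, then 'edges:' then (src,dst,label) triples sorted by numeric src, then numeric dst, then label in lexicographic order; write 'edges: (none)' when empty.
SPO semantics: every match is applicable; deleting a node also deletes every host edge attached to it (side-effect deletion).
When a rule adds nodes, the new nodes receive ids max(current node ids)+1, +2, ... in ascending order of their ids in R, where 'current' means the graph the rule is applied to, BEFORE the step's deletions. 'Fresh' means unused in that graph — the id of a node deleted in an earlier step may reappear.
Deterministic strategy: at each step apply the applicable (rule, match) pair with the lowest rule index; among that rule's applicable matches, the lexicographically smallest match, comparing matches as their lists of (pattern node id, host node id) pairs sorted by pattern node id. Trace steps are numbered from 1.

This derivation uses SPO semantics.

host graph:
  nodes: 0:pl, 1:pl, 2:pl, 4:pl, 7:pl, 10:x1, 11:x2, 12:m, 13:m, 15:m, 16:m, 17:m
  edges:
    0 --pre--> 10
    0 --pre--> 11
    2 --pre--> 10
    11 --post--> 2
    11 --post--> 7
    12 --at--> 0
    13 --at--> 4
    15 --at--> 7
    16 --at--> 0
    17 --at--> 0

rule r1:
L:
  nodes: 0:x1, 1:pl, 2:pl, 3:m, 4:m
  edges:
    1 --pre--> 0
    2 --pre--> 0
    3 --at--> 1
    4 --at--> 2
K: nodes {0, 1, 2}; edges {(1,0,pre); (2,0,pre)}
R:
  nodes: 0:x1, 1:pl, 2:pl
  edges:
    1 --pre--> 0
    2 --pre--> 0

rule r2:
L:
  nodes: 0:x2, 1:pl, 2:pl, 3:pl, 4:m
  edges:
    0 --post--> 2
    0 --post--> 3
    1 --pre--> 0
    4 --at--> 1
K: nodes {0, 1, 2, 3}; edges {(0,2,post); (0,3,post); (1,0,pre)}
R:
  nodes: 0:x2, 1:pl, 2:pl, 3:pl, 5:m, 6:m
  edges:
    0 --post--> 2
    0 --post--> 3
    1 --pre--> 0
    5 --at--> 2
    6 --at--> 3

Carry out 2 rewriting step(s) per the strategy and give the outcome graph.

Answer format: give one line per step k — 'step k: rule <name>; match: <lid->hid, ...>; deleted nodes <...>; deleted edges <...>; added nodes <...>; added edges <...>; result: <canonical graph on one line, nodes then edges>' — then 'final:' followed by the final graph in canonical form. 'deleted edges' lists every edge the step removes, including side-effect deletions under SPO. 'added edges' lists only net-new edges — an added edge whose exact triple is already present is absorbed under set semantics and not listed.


step 1: rule r2; match: 0->11, 1->0, 2->2, 3->7, 4->12; deleted nodes 12; deleted edges (12,0,at); added nodes 18, 19; added edges (18,2,at); (19,7,at); result: nodes: 0:pl, 1:pl, 2:pl, 4:pl, 7:pl, 10:x1, 11:x2, 13:m, 15:m, 16:m, 17:m, 18:m, 19:m edges: (0,10,pre); (0,11,pre); (2,10,pre); (11,2,post); (11,7,post); (13,4,at); (15,7,at); (16,0,at); (17,0,at); (18,2,at); (19,7,at)
step 2: rule r1; match: 0->10, 1->0, 2->2, 3->16, 4->18; deleted nodes 16, 18; deleted edges (16,0,at); (18,2,at); added nodes (none); added edges (none); result: nodes: 0:pl, 1:pl, 2:pl, 4:pl, 7:pl, 10:x1, 11:x2, 13:m, 15:m, 17:m, 19:m edges: (0,10,pre); (0,11,pre); (2,10,pre); (11,2,post); (11,7,post); (13,4,at); (15,7,at); (17,0,at); (19,7,at)
final:
nodes: 0:pl, 1:pl, 2:pl, 4:pl, 7:pl, 10:x1, 11:x2, 13:m, 15:m, 17:m, 19:m
edges: (0,10,pre); (0,11,pre); (2,10,pre); (11,2,post); (11,7,post); (13,4,at); (15,7,at); (17,0,at); (19,7,at)


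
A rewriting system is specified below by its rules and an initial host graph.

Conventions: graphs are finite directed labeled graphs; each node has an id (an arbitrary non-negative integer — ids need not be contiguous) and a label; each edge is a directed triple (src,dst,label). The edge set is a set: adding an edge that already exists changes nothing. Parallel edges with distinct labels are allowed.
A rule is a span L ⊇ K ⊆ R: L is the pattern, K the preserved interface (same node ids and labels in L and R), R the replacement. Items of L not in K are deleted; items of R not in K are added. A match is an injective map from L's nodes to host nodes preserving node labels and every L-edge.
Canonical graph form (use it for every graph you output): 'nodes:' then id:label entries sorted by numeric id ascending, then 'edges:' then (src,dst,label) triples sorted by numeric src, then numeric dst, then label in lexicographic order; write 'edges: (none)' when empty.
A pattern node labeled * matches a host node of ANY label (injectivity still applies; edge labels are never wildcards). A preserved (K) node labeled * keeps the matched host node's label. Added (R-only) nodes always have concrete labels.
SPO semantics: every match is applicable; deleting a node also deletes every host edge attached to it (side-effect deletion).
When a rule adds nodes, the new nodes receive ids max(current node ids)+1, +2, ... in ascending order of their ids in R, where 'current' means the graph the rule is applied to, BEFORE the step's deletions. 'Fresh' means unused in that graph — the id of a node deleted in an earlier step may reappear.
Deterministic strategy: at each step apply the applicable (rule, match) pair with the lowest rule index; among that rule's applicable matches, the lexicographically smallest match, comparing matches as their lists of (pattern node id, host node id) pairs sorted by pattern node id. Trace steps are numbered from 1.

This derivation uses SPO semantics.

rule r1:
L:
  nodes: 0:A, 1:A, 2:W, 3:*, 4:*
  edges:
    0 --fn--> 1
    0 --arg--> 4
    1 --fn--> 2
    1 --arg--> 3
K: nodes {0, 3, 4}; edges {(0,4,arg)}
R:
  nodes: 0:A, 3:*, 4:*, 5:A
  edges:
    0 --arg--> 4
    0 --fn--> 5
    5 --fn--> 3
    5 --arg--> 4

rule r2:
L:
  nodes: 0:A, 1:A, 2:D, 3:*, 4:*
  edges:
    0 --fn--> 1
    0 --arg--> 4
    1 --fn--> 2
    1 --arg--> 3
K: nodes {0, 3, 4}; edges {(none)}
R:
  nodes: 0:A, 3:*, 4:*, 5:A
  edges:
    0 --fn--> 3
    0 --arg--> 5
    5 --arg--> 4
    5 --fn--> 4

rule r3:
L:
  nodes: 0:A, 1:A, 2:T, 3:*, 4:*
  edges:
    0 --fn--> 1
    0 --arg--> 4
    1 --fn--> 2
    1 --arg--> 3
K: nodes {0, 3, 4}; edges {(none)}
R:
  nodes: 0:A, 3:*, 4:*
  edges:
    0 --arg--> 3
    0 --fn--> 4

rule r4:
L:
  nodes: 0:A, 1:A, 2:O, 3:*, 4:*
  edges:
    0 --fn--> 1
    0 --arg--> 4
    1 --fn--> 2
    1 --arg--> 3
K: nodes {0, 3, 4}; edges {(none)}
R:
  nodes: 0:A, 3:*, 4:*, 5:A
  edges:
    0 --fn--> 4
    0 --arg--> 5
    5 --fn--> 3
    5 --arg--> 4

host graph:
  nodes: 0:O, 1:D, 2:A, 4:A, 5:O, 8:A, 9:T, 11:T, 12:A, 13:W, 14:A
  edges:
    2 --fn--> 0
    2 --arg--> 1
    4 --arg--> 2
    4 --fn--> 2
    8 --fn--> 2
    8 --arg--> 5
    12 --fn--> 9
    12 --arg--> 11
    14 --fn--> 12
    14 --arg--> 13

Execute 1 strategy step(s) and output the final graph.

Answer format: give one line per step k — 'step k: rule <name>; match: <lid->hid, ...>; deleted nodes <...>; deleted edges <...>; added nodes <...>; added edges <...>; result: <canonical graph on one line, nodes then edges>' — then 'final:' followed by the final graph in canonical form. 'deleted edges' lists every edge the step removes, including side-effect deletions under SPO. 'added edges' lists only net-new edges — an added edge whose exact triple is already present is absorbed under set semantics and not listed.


step 1: rule r3; match: 0->14, 1->12, 2->9, 3->11, 4->13; deleted nodes 9, 12; deleted edges (12,9,fn); (12,11,arg); (14,12,fn); (14,13,arg); added nodes (none); added edges (14,11,arg); (14,13,fn); result: nodes: 0:O, 1:D, 2:A, 4:A, 5:O, 8:A, 11:T, 13:W, 14:A edges: (2,0,fn); (2,1,arg); (4,2,arg); (4,2,fn); (8,2,fn); (8,5,arg); (14,11,arg); (14,13,fn)
final:
nodes: 0:O, 1:D, 2:A, 4:A, 5:O, 8:A, 11:T, 13:W, 14:A
edges: (2,0,fn); (2,1,arg); (4,2,arg); (4,2,fn); (8,2,fn); (8,5,arg); (14,11,arg); (14,13,fn)


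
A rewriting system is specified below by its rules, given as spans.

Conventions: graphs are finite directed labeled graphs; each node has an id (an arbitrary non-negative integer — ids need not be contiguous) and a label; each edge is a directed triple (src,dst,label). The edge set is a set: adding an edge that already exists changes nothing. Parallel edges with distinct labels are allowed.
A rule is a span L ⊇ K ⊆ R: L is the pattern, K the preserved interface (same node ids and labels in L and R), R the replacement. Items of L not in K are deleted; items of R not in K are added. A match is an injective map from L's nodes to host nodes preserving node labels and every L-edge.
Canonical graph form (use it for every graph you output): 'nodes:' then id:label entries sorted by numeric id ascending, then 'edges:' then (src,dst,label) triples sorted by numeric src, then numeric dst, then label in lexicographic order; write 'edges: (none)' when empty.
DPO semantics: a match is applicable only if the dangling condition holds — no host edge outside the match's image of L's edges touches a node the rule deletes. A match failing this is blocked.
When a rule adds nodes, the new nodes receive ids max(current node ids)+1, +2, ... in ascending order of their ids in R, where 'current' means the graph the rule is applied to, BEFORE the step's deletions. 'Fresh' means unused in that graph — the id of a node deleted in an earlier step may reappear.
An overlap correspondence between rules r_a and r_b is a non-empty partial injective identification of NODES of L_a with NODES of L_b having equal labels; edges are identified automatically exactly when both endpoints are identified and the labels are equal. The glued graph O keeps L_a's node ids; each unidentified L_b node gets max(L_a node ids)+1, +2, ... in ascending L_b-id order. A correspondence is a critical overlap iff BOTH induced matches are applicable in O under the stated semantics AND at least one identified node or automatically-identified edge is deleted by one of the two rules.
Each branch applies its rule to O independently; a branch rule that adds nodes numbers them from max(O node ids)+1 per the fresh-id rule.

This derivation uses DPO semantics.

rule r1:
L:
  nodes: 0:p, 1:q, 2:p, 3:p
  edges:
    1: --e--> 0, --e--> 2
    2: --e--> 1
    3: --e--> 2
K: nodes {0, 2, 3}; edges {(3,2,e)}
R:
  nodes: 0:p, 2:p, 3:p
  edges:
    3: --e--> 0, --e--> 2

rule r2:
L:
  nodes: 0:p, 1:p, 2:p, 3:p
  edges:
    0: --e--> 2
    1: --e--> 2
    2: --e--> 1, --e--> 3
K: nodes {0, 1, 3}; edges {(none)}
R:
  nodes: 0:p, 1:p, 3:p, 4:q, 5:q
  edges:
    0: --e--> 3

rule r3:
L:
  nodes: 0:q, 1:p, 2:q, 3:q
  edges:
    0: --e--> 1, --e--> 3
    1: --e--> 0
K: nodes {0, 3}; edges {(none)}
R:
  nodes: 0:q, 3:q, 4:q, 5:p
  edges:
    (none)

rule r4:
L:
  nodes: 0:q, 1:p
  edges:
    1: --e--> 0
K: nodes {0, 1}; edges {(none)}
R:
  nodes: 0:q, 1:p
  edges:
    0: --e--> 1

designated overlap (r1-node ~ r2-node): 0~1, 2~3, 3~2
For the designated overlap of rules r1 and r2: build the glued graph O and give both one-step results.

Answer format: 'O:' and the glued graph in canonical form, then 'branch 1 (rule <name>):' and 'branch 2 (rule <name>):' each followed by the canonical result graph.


O:
nodes: 0:p, 1:q, 2:p, 3:p, 4:p
edges: (0,3,e); (1,0,e); (1,2,e); (2,1,e); (3,0,e); (3,2,e); (4,3,e)
branch 1 (rule r1):
nodes: 0:p, 2:p, 3:p, 4:p
edges: (0,3,e); (3,0,e); (3,2,e); (4,3,e)
branch 2 (rule r2):
nodes: 0:p, 1:q, 2:p, 4:p, 5:q, 6:q
edges: (1,0,e); (1,2,e); (2,1,e); (4,2,e)


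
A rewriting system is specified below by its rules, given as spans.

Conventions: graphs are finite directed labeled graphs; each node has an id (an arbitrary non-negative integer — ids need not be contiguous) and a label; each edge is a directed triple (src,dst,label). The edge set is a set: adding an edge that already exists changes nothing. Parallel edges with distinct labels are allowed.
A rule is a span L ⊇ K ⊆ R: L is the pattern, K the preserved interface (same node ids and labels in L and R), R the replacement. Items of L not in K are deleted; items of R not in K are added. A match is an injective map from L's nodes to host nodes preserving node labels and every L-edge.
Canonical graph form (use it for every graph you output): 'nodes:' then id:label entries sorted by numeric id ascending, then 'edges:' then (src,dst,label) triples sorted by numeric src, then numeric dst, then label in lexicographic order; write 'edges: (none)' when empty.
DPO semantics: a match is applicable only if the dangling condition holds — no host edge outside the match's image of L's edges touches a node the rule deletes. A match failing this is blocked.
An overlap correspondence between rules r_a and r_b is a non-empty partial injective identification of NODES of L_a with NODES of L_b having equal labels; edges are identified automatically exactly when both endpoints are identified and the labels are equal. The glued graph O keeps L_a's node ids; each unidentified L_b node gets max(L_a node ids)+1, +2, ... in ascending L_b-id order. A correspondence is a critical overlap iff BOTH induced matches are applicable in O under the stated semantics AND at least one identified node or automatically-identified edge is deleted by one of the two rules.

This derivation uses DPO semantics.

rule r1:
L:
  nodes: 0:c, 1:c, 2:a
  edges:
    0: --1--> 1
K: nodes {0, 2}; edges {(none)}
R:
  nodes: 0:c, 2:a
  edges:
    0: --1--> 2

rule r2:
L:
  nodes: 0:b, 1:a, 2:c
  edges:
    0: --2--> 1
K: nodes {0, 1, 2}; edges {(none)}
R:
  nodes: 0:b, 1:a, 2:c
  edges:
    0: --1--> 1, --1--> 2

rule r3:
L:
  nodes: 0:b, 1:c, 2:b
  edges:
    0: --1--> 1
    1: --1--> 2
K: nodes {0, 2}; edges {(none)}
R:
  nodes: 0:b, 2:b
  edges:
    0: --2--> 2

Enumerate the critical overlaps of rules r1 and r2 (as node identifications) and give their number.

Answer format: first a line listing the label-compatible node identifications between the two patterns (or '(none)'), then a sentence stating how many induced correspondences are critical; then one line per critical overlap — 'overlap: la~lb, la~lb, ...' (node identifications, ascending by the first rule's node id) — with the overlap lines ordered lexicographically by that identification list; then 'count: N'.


label-compatible node identifications between L(r1) and L(r2): 0~2, 1~2, 2~1
2 of the induced correspondences are critical overlaps of r1 and r2.
overlap: 1~2
overlap: 1~2, 2~1
count: 2


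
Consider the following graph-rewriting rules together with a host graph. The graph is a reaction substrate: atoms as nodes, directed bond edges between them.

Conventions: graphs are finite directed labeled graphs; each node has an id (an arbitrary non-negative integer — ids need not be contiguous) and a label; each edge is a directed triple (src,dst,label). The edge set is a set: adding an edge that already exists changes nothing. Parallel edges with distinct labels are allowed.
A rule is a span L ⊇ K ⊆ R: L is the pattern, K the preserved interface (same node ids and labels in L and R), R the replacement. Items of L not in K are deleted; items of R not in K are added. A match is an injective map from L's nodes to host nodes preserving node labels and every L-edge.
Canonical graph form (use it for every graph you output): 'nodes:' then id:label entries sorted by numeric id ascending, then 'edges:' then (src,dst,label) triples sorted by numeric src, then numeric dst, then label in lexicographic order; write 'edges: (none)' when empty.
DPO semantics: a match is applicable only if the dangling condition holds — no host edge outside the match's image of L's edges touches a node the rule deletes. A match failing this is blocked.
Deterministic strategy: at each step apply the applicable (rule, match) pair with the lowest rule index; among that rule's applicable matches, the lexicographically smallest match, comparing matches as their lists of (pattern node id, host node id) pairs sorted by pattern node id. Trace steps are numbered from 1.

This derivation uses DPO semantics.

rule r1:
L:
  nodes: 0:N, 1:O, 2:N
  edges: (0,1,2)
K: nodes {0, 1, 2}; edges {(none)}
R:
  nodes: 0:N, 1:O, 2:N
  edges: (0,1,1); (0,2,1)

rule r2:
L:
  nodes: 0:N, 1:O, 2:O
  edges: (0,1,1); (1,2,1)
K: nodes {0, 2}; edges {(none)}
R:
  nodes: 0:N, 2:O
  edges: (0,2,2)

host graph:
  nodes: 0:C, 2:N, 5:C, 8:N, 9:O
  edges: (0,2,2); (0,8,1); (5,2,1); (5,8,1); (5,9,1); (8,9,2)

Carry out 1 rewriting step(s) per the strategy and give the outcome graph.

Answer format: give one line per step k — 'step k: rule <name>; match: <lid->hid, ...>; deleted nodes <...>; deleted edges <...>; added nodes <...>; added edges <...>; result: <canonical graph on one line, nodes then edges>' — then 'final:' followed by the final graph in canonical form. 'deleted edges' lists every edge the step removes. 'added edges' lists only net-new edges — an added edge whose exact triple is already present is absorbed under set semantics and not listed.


step 1: rule r1; match: 0->8, 1->9, 2->2; deleted nodes (none); deleted edges (8,9,2); added nodes (none); added edges (8,2,1); (8,9,1); result: nodes: 0:C, 2:N, 5:C, 8:N, 9:O edges: (0,2,2); (0,8,1); (5,2,1); (5,8,1); (5,9,1); (8,2,1); (8,9,1)
final:
nodes: 0:C, 2:N, 5:C, 8:N, 9:O
edges: (0,2,2); (0,8,1); (5,2,1); (5,8,1); (5,9,1); (8,2,1); (8,9,1)


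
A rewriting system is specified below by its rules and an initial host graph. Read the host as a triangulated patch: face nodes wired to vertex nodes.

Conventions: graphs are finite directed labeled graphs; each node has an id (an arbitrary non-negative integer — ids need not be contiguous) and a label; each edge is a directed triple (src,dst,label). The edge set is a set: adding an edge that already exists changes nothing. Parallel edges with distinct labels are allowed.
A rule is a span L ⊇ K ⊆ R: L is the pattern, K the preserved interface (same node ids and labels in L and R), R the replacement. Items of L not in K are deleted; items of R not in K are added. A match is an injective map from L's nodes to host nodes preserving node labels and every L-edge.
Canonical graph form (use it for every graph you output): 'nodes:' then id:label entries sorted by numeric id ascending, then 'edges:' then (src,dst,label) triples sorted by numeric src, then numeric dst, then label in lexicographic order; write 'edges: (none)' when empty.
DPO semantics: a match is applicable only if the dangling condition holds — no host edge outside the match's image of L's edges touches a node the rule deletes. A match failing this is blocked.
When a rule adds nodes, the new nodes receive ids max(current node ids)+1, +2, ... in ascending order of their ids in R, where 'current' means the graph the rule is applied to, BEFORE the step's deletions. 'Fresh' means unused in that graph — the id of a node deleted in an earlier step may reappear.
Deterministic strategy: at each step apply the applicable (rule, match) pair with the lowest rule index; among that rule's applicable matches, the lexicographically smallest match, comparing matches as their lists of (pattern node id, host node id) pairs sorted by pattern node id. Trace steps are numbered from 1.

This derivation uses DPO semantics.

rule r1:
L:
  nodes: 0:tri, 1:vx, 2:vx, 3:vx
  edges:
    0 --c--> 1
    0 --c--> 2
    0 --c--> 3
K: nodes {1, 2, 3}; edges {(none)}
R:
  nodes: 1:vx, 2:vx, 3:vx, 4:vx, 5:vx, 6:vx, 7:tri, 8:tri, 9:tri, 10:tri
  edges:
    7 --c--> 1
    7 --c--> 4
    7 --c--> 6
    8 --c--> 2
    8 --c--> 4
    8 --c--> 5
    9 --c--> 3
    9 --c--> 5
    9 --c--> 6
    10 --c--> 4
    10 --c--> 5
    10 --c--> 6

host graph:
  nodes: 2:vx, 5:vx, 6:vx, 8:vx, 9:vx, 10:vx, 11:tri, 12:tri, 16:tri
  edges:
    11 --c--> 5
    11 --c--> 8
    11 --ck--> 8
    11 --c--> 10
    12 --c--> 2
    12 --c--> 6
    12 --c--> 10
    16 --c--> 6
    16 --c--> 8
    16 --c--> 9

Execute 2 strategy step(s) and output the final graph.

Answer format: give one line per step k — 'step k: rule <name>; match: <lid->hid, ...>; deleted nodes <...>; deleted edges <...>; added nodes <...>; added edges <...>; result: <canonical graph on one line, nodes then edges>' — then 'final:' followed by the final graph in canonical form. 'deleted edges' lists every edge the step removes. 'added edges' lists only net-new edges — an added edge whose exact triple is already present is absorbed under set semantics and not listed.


step 1: rule r1; match: 0->12, 1->2, 2->6, 3->10; deleted nodes 12; deleted edges (12,2,c); (12,6,c); (12,10,c); added nodes 17, 18, 19, 20, 21, 22, 23; added edges (20,2,c); (20,17,c); (20,19,c); (21,6,c); (21,17,c); (21,18,c); (22,10,c); (22,18,c); (22,19,c); (23,17,c); (23,18,c); (23,19,c); result: nodes: 2:vx, 5:vx, 6:vx, 8:vx, 9:vx, 10:vx, 11:tri, 16:tri, 17:vx, 18:vx, 19:vx, 20:tri, 21:tri, 22:tri, 23:tri edges: (11,5,c); (11,8,c); (11,8,ck); (11,10,c); (16,6,c); (16,8,c); (16,9,c); (20,2,c); (20,17,c); (20,19,c); (21,6,c); (21,17,c); (21,18,c); (22,10,c); (22,18,c); (22,19,c); (23,17,c); (23,18,c); (23,19,c)
step 2: rule r1; match: 0->16, 1->6, 2->8, 3->9; deleted nodes 16; deleted edges (16,6,c); (16,8,c); (16,9,c); added nodes 24, 25, 26, 27, 28, 29, 30; added edges (27,6,c); (27,24,c); (27,26,c); (28,8,c); (28,24,c); (28,25,c); (29,9,c); (29,25,c); (29,26,c); (30,24,c); (30,25,c); (30,26,c); result: nodes: 2:vx, 5:vx, 6:vx, 8:vx, 9:vx, 10:vx, 11:tri, 17:vx, 18:vx, 19:vx, 20:tri, 21:tri, 22:tri, 23:tri, 24:vx, 25:vx, 26:vx, 27:tri, 28:tri, 29:tri, 30:tri edges: (11,5,c); (11,8,c); (11,8,ck); (11,10,c); (20,2,c); (20,17,c); (20,19,c); (21,6,c); (21,17,c); (21,18,c); (22,10,c); (22,18,c); (22,19,c); (23,17,c); (23,18,c); (23,19,c); (27,6,c); (27,24,c); (27,26,c); (28,8,c); (28,24,c); (28,25,c); (29,9,c); (29,25,c); (29,26,c); (30,24,c); (30,25,c); (30,26,c)
final:
nodes: 2:vx, 5:vx, 6:vx, 8:vx, 9:vx, 10:vx, 11:tri, 17:vx, 18:vx, 19:vx, 20:tri, 21:tri, 22:tri, 23:tri, 24:vx, 25:vx, 26:vx, 27:tri, 28:tri, 29:tri, 30:tri
edges: (11,5,c); (11,8,c); (11,8,ck); (11,10,c); (20,2,c); (20,17,c); (20,19,c); (21,6,c); (21,17,c); (21,18,c); (22,10,c); (22,18,c); (22,19,c); (23,17,c); (23,18,c); (23,19,c); (27,6,c); (27,24,c); (27,26,c); (28,8,c); (28,24,c); (28,25,c); (29,9,c); (29,25,c); (29,26,c); (30,24,c); (30,25,c); (30,26,c)


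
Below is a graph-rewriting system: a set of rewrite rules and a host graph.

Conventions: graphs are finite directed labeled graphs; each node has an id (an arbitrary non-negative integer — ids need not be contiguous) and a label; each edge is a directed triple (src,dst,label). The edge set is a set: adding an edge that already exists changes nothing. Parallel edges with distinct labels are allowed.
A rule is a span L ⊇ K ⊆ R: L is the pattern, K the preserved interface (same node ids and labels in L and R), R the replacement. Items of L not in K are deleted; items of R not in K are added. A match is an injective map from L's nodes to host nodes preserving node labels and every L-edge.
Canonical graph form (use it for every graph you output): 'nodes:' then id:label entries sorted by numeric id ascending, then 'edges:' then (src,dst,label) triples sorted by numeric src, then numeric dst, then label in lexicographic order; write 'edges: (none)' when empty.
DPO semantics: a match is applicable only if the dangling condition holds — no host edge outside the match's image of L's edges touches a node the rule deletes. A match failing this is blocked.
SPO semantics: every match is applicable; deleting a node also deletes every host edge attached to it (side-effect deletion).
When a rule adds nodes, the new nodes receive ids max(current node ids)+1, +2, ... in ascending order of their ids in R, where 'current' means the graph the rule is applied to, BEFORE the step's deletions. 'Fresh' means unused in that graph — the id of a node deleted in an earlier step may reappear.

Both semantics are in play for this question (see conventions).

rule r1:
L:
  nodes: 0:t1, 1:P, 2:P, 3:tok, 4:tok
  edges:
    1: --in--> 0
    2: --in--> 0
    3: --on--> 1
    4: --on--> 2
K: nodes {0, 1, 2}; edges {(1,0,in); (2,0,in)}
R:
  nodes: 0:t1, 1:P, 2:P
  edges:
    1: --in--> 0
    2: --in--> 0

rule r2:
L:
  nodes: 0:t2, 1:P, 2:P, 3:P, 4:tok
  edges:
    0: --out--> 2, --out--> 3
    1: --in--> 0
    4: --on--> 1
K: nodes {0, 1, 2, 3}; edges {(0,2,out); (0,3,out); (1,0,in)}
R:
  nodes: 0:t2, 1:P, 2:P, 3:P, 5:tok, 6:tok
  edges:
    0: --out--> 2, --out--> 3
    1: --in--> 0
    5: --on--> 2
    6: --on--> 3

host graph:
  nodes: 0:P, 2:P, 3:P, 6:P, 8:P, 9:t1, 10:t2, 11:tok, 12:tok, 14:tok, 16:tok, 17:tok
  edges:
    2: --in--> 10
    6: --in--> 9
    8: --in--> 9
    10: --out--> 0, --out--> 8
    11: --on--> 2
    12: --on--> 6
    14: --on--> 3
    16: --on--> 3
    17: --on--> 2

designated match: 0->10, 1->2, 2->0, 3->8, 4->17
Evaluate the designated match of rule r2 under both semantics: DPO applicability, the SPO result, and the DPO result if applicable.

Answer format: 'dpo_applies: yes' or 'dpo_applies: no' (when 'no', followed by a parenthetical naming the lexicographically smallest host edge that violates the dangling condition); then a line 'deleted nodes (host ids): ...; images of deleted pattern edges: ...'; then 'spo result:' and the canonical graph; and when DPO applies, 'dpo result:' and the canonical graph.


dpo_applies: yes
deleted nodes (host ids): 17; images of deleted pattern edges: (17,2,on)
spo result:
nodes: 0:P, 2:P, 3:P, 6:P, 8:P, 9:t1, 10:t2, 11:tok, 12:tok, 14:tok, 16:tok, 18:tok, 19:tok
edges: (2,10,in); (6,9,in); (8,9,in); (10,0,out); (10,8,out); (11,2,on); (12,6,on); (14,3,on); (16,3,on); (18,0,on); (19,8,on)
dpo result:
nodes: 0:P, 2:P, 3:P, 6:P, 8:P, 9:t1, 10:t2, 11:tok, 12:tok, 14:tok, 16:tok, 18:tok, 19:tok
edges: (2,10,in); (6,9,in); (8,9,in); (10,0,out); (10,8,out); (11,2,on); (12,6,on); (14,3,on); (16,3,on); (18,0,on); (19,8,on)
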